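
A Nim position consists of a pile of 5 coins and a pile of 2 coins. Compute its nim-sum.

Bitwise XOR of the heap sizes:
  101  (5)
  010  (2)
  ---
  111  (7)

7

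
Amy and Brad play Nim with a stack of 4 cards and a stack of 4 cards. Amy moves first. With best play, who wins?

Nim-sum: 4 ⊕ 4 = 0.
The nim-sum is 0, so this is a P-position: the player to move is in a losing position under optimal play; Amy is about to move from it and so loses — Brad wins.

Brad wins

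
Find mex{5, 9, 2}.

0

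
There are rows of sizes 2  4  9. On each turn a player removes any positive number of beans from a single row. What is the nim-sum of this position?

15

In binary:
  0010  (2)
  0100  (4)
  1001  (9)
  ----
  1111  (15)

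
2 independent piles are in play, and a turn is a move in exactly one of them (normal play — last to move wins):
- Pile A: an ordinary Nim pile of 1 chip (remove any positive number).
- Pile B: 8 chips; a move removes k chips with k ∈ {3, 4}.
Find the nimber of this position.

1

Pile A is a plain Nim pile of size 1, so its Grundy value is 1.
Grundy values for pile B (subtraction set {3, 4}):
k:     0  1  2  3  4  5  6  7  8
g(k):  0  0  0  1  1  1  2  0  0
So g(8) = 0.
The value of a disjunctive sum is the nim-sum of the parts.
Combined value = 1 ⊕ 0 = 1.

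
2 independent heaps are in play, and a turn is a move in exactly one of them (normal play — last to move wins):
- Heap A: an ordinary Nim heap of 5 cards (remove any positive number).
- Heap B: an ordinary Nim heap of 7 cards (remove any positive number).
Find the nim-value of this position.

2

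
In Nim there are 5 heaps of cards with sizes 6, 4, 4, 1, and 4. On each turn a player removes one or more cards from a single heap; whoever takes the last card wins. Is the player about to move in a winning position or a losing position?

Winning position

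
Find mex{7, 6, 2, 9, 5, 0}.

1

0 is in the set but 1 is not, so the mex is 1.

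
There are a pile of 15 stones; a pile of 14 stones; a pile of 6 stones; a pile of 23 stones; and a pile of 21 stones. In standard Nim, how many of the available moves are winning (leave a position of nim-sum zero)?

5

Write each in binary and XOR column by column:
  01111  (15)
  01110  (14)
  00110  (6)
  10111  (23)
  10101  (21)
  -----
  00101  (5)
The overall nim-sum is X = 5. A pile of size p has a winning move iff p XOR X < p (reduce it to p XOR X).
  15: 15 XOR 5 = 10 < 15 — winning move (to 10).
  14: 14 XOR 5 = 11 < 14 — winning move (to 11).
  6: 6 XOR 5 = 3 < 6 — winning move (to 3).
  23: 23 XOR 5 = 18 < 23 — winning move (to 18).
  21: 21 XOR 5 = 16 < 21 — winning move (to 16).
That gives 5 winning moves.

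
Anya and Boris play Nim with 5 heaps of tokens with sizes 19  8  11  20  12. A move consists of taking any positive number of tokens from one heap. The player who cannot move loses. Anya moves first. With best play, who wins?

Anya wins

Compute the nim-sum pairwise:
19 ^ 8 = 27
27 ^ 11 = 16
16 ^ 20 = 4
4 ^ 12 = 8
The nim-sum is 8 ≠ 0, so this is an N-position: the player to move can win; Anya has a winning move.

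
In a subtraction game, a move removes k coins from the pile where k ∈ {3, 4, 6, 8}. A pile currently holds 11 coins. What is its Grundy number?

Build the Grundy sequence with g(k) = mex{g(k−s) : s ∈ {3, 4, 6, 8}, s ≤ k}:
k:     0  1  2  3  4  5  6  7  8  9 10 11
g(k):  0  0  0  1  1  1  2  2  2  3  3  0
So g(11) = 0.

0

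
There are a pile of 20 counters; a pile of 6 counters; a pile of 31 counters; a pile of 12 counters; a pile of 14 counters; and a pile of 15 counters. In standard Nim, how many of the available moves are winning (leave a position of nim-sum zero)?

0

In binary:
  10100  (20)
  00110  (6)
  11111  (31)
  01100  (12)
  01110  (14)
  01111  (15)
  -----
  00000  (0)
The nim-sum is already 0, so every move leaves a nonzero nim-sum — there are no winning moves.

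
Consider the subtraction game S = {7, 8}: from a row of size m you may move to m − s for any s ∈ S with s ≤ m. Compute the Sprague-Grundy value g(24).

Build the Grundy sequence with g(k) = mex{g(k−s) : s ∈ {7, 8}, s ≤ k}:
k:     0  1  2  3  4  5  6  7  8  9 10 11 12 13 14 15 16 17 18 19 20 21 22 23 24
g(k):  0  0  0  0  0  0  0  1  1  1  1  1  1  1  2  0  0  0  0  0  0  0  1  1  1
So g(24) = 1.

1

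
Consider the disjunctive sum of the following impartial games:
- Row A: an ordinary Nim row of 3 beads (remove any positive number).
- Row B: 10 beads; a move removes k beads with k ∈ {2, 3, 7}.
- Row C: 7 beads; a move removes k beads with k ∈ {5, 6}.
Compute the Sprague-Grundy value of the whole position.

2

Row A is a plain Nim row of size 3, so its Grundy value is 3.
Grundy values for row B (subtraction set {2, 3, 7}):
g(0) = mex{} = 0
g(1) = mex{} = 0
g(2) = mex{0} = 1
g(3) = mex{0} = 1
g(4) = mex{0,1} = 2
g(5) = mex{1} = 0
g(6) = mex{1,2} = 0
g(7) = mex{0,2} = 1
g(8) = mex{0} = 1
g(9) = mex{0,1} = 2
g(10) = mex{1} = 0
So g(10) = 0.
Build the Grundy sequence for row C with g(k) = mex{g(k−s) : s ∈ {5, 6}, s ≤ k}:
g(0) = mex{} = 0
g(1) = mex{} = 0
g(2) = mex{} = 0
g(3) = mex{} = 0
g(4) = mex{} = 0
g(5) = mex{0} = 1
g(6) = mex{0} = 1
g(7) = mex{0} = 1
So g(7) = 1.
By the Sprague-Grundy theorem, the Grundy value of a sum of independent games is the XOR of the component values.
Combined value = 3 XOR 0 XOR 1 = 2.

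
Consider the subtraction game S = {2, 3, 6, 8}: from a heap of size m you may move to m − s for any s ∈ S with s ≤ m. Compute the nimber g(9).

2

Grundy values for subtraction set {2, 3, 6, 8}:
k:     0  1  2  3  4  5  6  7  8  9
g(k):  0  0  1  1  2  0  3  1  2  2
So g(9) = 2.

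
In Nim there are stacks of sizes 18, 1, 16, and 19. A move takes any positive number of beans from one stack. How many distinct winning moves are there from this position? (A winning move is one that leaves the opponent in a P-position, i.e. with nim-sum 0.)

3

Compute the nim-sum pairwise:
18 XOR 1 = 19
19 XOR 16 = 3
3 XOR 19 = 16
The overall nim-sum is X = 16. A stack of size p has a winning move iff p XOR X < p (reduce it to p XOR X).
  18: 18 XOR 16 = 2 < 18 — winning move (to 2).
  1: 1 XOR 16 = 17 ≥ 1 — no move.
  16: 16 XOR 16 = 0 < 16 — winning move (to 0).
  19: 19 XOR 16 = 3 < 19 — winning move (to 3).
That gives 3 winning moves.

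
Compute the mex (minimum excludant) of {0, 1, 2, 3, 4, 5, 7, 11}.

6

The values 0, 1, 2, 3, 4, 5 are all present; 6 is the first non-negative integer missing from the set.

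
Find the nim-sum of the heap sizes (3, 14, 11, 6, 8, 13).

Bitwise XOR of the heap sizes:
  0011  (3)
  1110  (14)
  1011  (11)
  0110  (6)
  1000  (8)
  1101  (13)
  ----
  0101  (5)

5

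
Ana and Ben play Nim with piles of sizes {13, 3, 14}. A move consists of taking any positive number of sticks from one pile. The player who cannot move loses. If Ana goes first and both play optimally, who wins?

Ben wins

Compute the nim-sum pairwise:
13 ^ 3 = 14
14 ^ 14 = 0
The nim-sum is 0, so this is a P-position: the player to move is in a losing position under optimal play; Ana is about to move from it and so loses — Ben wins.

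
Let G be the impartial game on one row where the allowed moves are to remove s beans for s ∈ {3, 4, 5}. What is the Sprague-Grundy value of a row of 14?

2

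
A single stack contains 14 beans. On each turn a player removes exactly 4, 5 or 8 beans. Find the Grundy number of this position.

0

Build the Grundy sequence with g(k) = mex{g(k−s) : s ∈ {4, 5, 8}, s ≤ k}:
g(0) = mex{} = 0
g(1) = mex{} = 0
g(2) = mex{} = 0
g(3) = mex{} = 0
g(4) = mex{0} = 1
g(5) = mex{0} = 1
g(6) = mex{0} = 1
g(7) = mex{0} = 1
g(8) = mex{0,1} = 2
g(9) = mex{0,1} = 2
g(10) = mex{0,1} = 2
g(11) = mex{0,1} = 2
g(12) = mex{1,2} = 0
g(13) = mex{1,2} = 0
g(14) = mex{1,2} = 0
So g(14) = 0.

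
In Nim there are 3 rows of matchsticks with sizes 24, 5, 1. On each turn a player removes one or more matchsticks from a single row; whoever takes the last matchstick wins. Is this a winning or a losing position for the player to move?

Winning position

Compute the nim-sum pairwise:
24 ^ 5 = 29
29 ^ 1 = 28
The nim-sum is 28 ≠ 0, so this is an N-position: the player to move can win.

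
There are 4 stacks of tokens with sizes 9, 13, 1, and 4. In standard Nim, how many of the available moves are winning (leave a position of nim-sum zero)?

Compute the nim-sum pairwise:
9 XOR 13 = 4
4 XOR 1 = 5
5 XOR 4 = 1
The overall nim-sum is X = 1. A stack of size p has a winning move iff p XOR X < p (reduce it to p XOR X).
  9: 9 XOR 1 = 8 < 9 — winning move (to 8).
  13: 13 XOR 1 = 12 < 13 — winning move (to 12).
  1: 1 XOR 1 = 0 < 1 — winning move (to 0).
  4: 4 XOR 1 = 5 ≥ 4 — no move.
That gives 3 winning moves.

3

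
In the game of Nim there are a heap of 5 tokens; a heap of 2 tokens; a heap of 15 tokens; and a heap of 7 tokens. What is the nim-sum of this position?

15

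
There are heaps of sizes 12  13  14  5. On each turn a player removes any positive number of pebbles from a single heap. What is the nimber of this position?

Nim-sum: 12 ^ 13 ^ 14 ^ 5 = 10.

10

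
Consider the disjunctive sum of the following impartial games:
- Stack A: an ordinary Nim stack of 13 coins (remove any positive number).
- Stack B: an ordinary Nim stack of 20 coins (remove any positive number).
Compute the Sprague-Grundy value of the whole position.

Stack A is a plain Nim stack of size 13, so its Grundy value is 13.
Stack B is a plain Nim stack of size 20, so its Grundy value is 20.
By the Sprague-Grundy theorem, the Grundy value of a sum of independent games is the XOR of the component values.
Combined value = 13 XOR 20 = 25.

25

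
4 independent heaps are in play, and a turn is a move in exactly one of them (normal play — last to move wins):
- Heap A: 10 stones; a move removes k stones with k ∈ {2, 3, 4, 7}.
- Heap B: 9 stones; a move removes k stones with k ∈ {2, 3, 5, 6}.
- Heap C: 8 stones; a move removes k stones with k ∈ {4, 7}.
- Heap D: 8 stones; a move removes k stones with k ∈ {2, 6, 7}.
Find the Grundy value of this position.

2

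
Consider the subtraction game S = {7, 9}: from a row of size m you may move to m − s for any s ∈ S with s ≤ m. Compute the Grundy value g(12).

1

Build the Grundy sequence with g(k) = mex{g(k−s) : s ∈ {7, 9}, s ≤ k}:
k:     0  1  2  3  4  5  6  7  8  9 10 11 12
g(k):  0  0  0  0  0  0  0  1  1  1  1  1  1
So g(12) = 1.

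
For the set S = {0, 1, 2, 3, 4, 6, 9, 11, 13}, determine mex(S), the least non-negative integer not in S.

The values 0, 1, 2, 3, 4 are all present; 5 is the first non-negative integer missing from the set.

5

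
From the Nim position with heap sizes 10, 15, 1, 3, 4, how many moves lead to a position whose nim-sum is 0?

3

Nim-sum: 10 XOR 15 XOR 1 XOR 3 XOR 4 = 3.
The overall nim-sum is X = 3. A heap of size p has a winning move iff p XOR X < p (reduce it to p XOR X).
  10: 10 XOR 3 = 9 < 10 — winning move (to 9).
  15: 15 XOR 3 = 12 < 15 — winning move (to 12).
  1: 1 XOR 3 = 2 ≥ 1 — no move.
  3: 3 XOR 3 = 0 < 3 — winning move (to 0).
  4: 4 XOR 3 = 7 ≥ 4 — no move.
That gives 3 winning moves.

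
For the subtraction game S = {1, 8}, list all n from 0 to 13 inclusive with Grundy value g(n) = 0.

0, 2, 4, 6, 9, 11, 13

Compute g(0), g(1), … for moves {1, 8}:
g(0) = mex{} = 0
g(1) = mex{0} = 1
g(2) = mex{1} = 0
g(3) = mex{0} = 1
g(4) = mex{1} = 0
g(5) = mex{0} = 1
g(6) = mex{1} = 0
g(7) = mex{0} = 1
g(8) = mex{0,1} = 2
g(9) = mex{1,2} = 0
g(10) = mex{0} = 1
g(11) = mex{1} = 0
g(12) = mex{0} = 1
g(13) = mex{1} = 0
The P-positions (g = 0) in 0..13 are 0, 2, 4, 6, 9, 11, 13.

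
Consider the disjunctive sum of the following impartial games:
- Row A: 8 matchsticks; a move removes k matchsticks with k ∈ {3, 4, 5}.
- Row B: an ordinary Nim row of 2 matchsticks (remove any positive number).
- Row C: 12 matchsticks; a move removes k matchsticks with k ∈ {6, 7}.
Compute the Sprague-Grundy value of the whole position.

For row A, compute g(0), g(1), … with moves {3, 4, 5}:
k:     0  1  2  3  4  5  6  7  8
g(k):  0  0  0  1  1  1  2  2  0
So g(8) = 0.
Row B is a plain Nim row of size 2, so its Grundy value is 2.
Grundy values for row C (subtraction set {6, 7}):
k:     0  1  2  3  4  5  6  7  8  9 10 11 12
g(k):  0  0  0  0  0  0  1  1  1  1  1  1  2
So g(12) = 2.
The value of a disjunctive sum is the nim-sum of the parts.
Combined value = 0 XOR 2 XOR 2 = 0.

0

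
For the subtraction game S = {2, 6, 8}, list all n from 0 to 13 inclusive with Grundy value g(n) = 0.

Build the Grundy sequence with g(k) = mex{g(k−s) : s ∈ {2, 6, 8}, s ≤ k}:
g(0) = mex{} = 0
g(1) = mex{} = 0
g(2) = mex{0} = 1
g(3) = mex{0} = 1
g(4) = mex{1} = 0
g(5) = mex{1} = 0
g(6) = mex{0} = 1
g(7) = mex{0} = 1
g(8) = mex{0,1} = 2
g(9) = mex{0,1} = 2
g(10) = mex{0,1,2} = 3
g(11) = mex{0,1,2} = 3
g(12) = mex{0,1,3} = 2
g(13) = mex{0,1,3} = 2
The P-positions (g = 0) in 0..13 are 0, 1, 4, 5.

0, 1, 4, 5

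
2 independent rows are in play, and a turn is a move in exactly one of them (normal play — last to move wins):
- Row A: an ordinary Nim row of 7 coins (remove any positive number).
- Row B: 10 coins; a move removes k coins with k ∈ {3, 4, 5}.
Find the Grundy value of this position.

7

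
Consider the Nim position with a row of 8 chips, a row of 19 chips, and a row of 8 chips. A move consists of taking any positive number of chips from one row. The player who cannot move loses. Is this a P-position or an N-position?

N-position

Compute the nim-sum pairwise:
8 XOR 19 = 27
27 XOR 8 = 19
The nim-sum is 19 ≠ 0, so this is an N-position: the player to move can win.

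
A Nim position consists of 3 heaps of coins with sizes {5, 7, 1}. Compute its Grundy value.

3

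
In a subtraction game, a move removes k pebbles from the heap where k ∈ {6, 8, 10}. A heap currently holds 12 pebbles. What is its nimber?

Grundy values for subtraction set {6, 8, 10}:
k:     0  1  2  3  4  5  6  7  8  9 10 11 12
g(k):  0  0  0  0  0  0  1  1  1  1  1  1  2
So g(12) = 2.

2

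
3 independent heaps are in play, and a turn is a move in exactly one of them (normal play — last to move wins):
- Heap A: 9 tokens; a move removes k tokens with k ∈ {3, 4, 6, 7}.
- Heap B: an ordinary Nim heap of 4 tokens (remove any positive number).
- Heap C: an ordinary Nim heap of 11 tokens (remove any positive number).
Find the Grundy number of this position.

For heap A, compute g(0), g(1), … with moves {3, 4, 6, 7}:
g(0) = mex{} = 0
g(1) = mex{} = 0
g(2) = mex{} = 0
g(3) = mex{0} = 1
g(4) = mex{0} = 1
g(5) = mex{0} = 1
g(6) = mex{0,1} = 2
g(7) = mex{0,1} = 2
g(8) = mex{0,1} = 2
g(9) = mex{0,1,2} = 3
So g(9) = 3.
Heap B is a plain Nim heap of size 4, so its Grundy value is 4.
Heap C is a plain Nim heap of size 11, so its Grundy value is 11.
The value of a disjunctive sum is the nim-sum of the parts.
Combined value = 3 ⊕ 4 ⊕ 11 = 12.

12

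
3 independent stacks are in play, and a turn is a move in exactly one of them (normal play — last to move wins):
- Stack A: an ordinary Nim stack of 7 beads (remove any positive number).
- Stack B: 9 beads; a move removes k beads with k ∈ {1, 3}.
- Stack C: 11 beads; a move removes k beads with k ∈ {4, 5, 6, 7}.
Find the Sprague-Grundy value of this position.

6

Stack A is a plain Nim stack of size 7, so its Grundy value is 7.
For stack B, compute g(0), g(1), … with moves {1, 3}:
k:     0  1  2  3  4  5  6  7  8  9
g(k):  0  1  0  1  0  1  0  1  0  1
So g(9) = 1.
Build the Grundy sequence for stack C with g(k) = mex{g(k−s) : s ∈ {4, 5, 6, 7}, s ≤ k}:
k:     0  1  2  3  4  5  6  7  8  9 10 11
g(k):  0  0  0  0  1  1  1  1  2  2  2  0
So g(11) = 0.
The value of a disjunctive sum is the nim-sum of the parts.
Combined value = 7 XOR 1 XOR 0 = 6.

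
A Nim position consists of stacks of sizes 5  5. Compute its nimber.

0

Compute the nim-sum pairwise:
5 ^ 5 = 0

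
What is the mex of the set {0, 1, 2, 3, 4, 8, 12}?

The values 0, 1, 2, 3, 4 are all present; 5 is the first non-negative integer missing from the set.

5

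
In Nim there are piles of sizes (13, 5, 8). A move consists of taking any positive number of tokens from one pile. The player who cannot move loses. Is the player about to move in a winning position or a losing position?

Write each in binary and XOR column by column:
  1101  (13)
  0101  (5)
  1000  (8)
  ----
  0000  (0)
The nim-sum is 0, so this is a P-position: the player to move is in a losing position under optimal play.

Losing position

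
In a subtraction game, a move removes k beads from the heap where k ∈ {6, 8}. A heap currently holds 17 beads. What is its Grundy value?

0

Compute g(0), g(1), … for moves {6, 8}:
k:     0  1  2  3  4  5  6  7  8  9 10 11 12 13 14 15 16 17
g(k):  0  0  0  0  0  0  1  1  1  1  1  1  2  2  0  0  0  0
So g(17) = 0.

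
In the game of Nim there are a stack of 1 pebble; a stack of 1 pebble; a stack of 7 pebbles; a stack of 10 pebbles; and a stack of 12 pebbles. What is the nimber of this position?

1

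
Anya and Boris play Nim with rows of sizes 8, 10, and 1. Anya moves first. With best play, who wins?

Nim-sum: 8 XOR 10 XOR 1 = 3.
The nim-sum is 3 ≠ 0, so this is an N-position: the player to move can win; Anya has a winning move.

Anya wins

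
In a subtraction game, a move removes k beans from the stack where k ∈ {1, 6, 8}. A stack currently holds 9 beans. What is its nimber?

Compute g(0), g(1), … for moves {1, 6, 8}:
k:     0  1  2  3  4  5  6  7  8  9
g(k):  0  1  0  1  0  1  2  0  1  0
So g(9) = 0.

0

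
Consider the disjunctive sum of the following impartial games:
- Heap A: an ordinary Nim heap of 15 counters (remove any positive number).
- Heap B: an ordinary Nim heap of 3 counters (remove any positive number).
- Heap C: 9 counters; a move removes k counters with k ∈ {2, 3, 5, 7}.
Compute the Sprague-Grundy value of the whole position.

Heap A is a plain Nim heap of size 15, so its Grundy value is 15.
Heap B is a plain Nim heap of size 3, so its Grundy value is 3.
Build the Grundy sequence for heap C with g(k) = mex{g(k−s) : s ∈ {2, 3, 5, 7}, s ≤ k}:
k:     0  1  2  3  4  5  6  7  8  9
g(k):  0  0  1  1  2  2  3  3  4  0
So g(9) = 0.
The value of a disjunctive sum is the nim-sum of the parts.
Combined value = 15 XOR 3 XOR 0 = 12.

12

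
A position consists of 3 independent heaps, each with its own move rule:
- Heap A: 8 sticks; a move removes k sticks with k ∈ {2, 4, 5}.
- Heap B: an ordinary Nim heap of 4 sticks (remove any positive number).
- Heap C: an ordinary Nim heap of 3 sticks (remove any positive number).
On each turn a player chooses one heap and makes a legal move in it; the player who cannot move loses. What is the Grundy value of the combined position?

7

Grundy values for heap A (subtraction set {2, 4, 5}):
k:     0  1  2  3  4  5  6  7  8
g(k):  0  0  1  1  2  2  3  0  0
So g(8) = 0.
Heap B is a plain Nim heap of size 4, so its Grundy value is 4.
Heap C is a plain Nim heap of size 3, so its Grundy value is 3.
The value of a disjunctive sum is the nim-sum of the parts.
Combined value = 0 XOR 4 XOR 3 = 7.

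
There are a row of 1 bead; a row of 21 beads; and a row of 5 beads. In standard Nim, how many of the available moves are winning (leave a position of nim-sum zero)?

1

Compute the nim-sum pairwise:
1 ^ 21 = 20
20 ^ 5 = 17
The overall nim-sum is X = 17. A row of size p has a winning move iff p XOR X < p (reduce it to p XOR X).
  1: 1 XOR 17 = 16 ≥ 1 — no move.
  21: 21 XOR 17 = 4 < 21 — winning move (to 4).
  5: 5 XOR 17 = 20 ≥ 5 — no move.
That gives 1 winning move.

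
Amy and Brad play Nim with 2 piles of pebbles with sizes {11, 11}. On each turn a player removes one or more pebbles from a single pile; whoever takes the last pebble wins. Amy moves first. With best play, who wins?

Brad wins

Nim-sum: 11 ⊕ 11 = 0.
The nim-sum is 0, so this is a P-position: the player to move is in a losing position under optimal play; Amy is about to move from it and so loses — Brad wins.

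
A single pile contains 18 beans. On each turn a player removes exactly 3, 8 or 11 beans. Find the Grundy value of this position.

Build the Grundy sequence with g(k) = mex{g(k−s) : s ∈ {3, 8, 11}, s ≤ k}:
k:     0  1  2  3  4  5  6  7  8  9 10 11 12 13 14 15 16 17 18
g(k):  0  0  0  1  1  1  0  0  2  1  1  3  2  2  2  3  0  3  2
So g(18) = 2.

2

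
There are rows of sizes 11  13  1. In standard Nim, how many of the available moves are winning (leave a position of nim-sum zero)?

1

Compute the nim-sum pairwise:
11 XOR 13 = 6
6 XOR 1 = 7
The overall nim-sum is X = 7. A row of size p has a winning move iff p XOR X < p (reduce it to p XOR X).
  11: 11 XOR 7 = 12 ≥ 11 — no move.
  13: 13 XOR 7 = 10 < 13 — winning move (to 10).
  1: 1 XOR 7 = 6 ≥ 1 — no move.
That gives 1 winning move.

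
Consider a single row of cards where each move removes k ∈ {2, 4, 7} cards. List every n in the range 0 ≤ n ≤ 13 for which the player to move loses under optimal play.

Build the Grundy sequence with g(k) = mex{g(k−s) : s ∈ {2, 4, 7}, s ≤ k}:
k:     0  1  2  3  4  5  6  7  8  9 10 11 12 13
g(k):  0  0  1  1  2  2  0  3  1  0  2  1  0  2
The P-positions (g = 0) in 0..13 are 0, 1, 6, 9, 12.

0, 1, 6, 9, 12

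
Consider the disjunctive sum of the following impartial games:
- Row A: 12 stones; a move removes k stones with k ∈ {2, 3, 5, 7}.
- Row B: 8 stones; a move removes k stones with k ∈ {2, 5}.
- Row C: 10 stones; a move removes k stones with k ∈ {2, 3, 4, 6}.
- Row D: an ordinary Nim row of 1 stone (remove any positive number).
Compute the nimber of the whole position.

1

Grundy values for row A (subtraction set {2, 3, 5, 7}):
k:     0  1  2  3  4  5  6  7  8  9 10 11 12
g(k):  0  0  1  1  2  2  3  3  4  0  0  1  1
So g(12) = 1.
Build the Grundy sequence for row B with g(k) = mex{g(k−s) : s ∈ {2, 5}, s ≤ k}:
k:     0  1  2  3  4  5  6  7  8
g(k):  0  0  1  1  0  2  1  0  0
So g(8) = 0.
For row C, compute g(0), g(1), … with moves {2, 3, 4, 6}:
k:     0  1  2  3  4  5  6  7  8  9 10
g(k):  0  0  1  1  2  2  3  3  0  0  1
So g(10) = 1.
Row D is a plain Nim row of size 1, so its Grundy value is 1.
By the Sprague-Grundy theorem, the Grundy value of a sum of independent games is the XOR of the component values.
Combined value = 1 ⊕ 0 ⊕ 1 ⊕ 1 = 1.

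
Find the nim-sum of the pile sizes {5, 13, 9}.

1

Bitwise XOR of the heap sizes:
  0101  (5)
  1101  (13)
  1001  (9)
  ----
  0001  (1)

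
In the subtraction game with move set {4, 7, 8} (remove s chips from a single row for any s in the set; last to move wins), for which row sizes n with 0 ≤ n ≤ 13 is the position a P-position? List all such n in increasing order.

0, 1, 2, 3, 12, 13

Build the Grundy sequence with g(k) = mex{g(k−s) : s ∈ {4, 7, 8}, s ≤ k}:
k:     0  1  2  3  4  5  6  7  8  9 10 11 12 13
g(k):  0  0  0  0  1  1  1  1  2  2  2  2  0  0
The P-positions (g = 0) in 0..13 are 0, 1, 2, 3, 12, 13.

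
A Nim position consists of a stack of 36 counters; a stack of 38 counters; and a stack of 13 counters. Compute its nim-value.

Compute the nim-sum pairwise:
36 ⊕ 38 = 2
2 ⊕ 13 = 15

15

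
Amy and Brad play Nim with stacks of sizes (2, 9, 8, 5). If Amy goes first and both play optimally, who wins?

Compute the nim-sum pairwise:
2 ^ 9 = 11
11 ^ 8 = 3
3 ^ 5 = 6
The nim-sum is 6 ≠ 0, so this is an N-position: the player to move can win; Amy has a winning move.

Amy wins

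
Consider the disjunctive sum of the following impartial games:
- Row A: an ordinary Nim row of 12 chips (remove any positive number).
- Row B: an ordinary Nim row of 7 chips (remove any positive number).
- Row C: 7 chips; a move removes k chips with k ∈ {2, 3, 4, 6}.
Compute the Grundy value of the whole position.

8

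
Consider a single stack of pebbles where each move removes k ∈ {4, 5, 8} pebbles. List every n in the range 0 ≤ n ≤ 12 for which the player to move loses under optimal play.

Compute g(0), g(1), … for moves {4, 5, 8}:
k:     0  1  2  3  4  5  6  7  8  9 10 11 12
g(k):  0  0  0  0  1  1  1  1  2  2  2  2  0
The P-positions (g = 0) in 0..12 are 0, 1, 2, 3, 12.

0, 1, 2, 3, 12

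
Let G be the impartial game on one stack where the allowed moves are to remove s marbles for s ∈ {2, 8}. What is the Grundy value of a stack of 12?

Compute g(0), g(1), … for moves {2, 8}:
g(0) = mex{} = 0
g(1) = mex{} = 0
g(2) = mex{0} = 1
g(3) = mex{0} = 1
g(4) = mex{1} = 0
g(5) = mex{1} = 0
g(6) = mex{0} = 1
g(7) = mex{0} = 1
g(8) = mex{0,1} = 2
g(9) = mex{0,1} = 2
g(10) = mex{1,2} = 0
g(11) = mex{1,2} = 0
g(12) = mex{0} = 1
So g(12) = 1.

1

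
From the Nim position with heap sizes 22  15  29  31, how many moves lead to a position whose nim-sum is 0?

Nim-sum: 22 ^ 15 ^ 29 ^ 31 = 27.
The overall nim-sum is X = 27. A heap of size p has a winning move iff p XOR X < p (reduce it to p XOR X).
  22: 22 XOR 27 = 13 < 22 — winning move (to 13).
  15: 15 XOR 27 = 20 ≥ 15 — no move.
  29: 29 XOR 27 = 6 < 29 — winning move (to 6).
  31: 31 XOR 27 = 4 < 31 — winning move (to 4).
That gives 3 winning moves.

3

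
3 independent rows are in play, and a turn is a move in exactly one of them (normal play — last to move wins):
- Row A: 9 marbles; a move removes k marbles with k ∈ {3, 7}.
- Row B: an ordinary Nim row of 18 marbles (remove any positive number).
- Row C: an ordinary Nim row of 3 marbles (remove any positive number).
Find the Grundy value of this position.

Build the Grundy sequence for row A with g(k) = mex{g(k−s) : s ∈ {3, 7}, s ≤ k}:
g(0) = mex{} = 0
g(1) = mex{} = 0
g(2) = mex{} = 0
g(3) = mex{0} = 1
g(4) = mex{0} = 1
g(5) = mex{0} = 1
g(6) = mex{1} = 0
g(7) = mex{0,1} = 2
g(8) = mex{0,1} = 2
g(9) = mex{0} = 1
So g(9) = 1.
Row B is a plain Nim row of size 18, so its Grundy value is 18.
Row C is a plain Nim row of size 3, so its Grundy value is 3.
The value of a disjunctive sum is the nim-sum of the parts.
Combined value = 1 XOR 18 XOR 3 = 16.

16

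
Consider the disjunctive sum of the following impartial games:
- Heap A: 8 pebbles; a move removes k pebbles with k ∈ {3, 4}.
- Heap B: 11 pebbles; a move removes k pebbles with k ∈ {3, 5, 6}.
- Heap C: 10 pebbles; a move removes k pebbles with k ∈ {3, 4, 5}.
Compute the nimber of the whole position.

Grundy values for heap A (subtraction set {3, 4}):
k:     0  1  2  3  4  5  6  7  8
g(k):  0  0  0  1  1  1  2  0  0
So g(8) = 0.
Build the Grundy sequence for heap B with g(k) = mex{g(k−s) : s ∈ {3, 5, 6}, s ≤ k}:
k:     0  1  2  3  4  5  6  7  8  9 10 11
g(k):  0  0  0  1  1  1  2  2  2  0  0  0
So g(11) = 0.
For heap C, compute g(0), g(1), … with moves {3, 4, 5}:
g(0) = mex{} = 0
g(1) = mex{} = 0
g(2) = mex{} = 0
g(3) = mex{0} = 1
g(4) = mex{0} = 1
g(5) = mex{0} = 1
g(6) = mex{0,1} = 2
g(7) = mex{0,1} = 2
g(8) = mex{1} = 0
g(9) = mex{1,2} = 0
g(10) = mex{1,2} = 0
So g(10) = 0.
By the Sprague-Grundy theorem, the Grundy value of a sum of independent games is the XOR of the component values.
Combined value = 0 ⊕ 0 ⊕ 0 = 0.

0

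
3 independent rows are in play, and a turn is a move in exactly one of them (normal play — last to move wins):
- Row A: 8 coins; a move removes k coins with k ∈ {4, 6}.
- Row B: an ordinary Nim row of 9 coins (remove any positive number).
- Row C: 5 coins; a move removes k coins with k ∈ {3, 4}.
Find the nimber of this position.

10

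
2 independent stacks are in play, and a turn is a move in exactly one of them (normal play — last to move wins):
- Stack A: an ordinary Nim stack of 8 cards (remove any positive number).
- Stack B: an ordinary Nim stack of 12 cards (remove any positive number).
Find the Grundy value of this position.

4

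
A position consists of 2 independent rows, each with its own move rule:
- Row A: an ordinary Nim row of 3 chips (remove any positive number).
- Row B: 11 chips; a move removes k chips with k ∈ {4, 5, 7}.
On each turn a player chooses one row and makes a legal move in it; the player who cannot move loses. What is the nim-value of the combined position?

3

Row A is a plain Nim row of size 3, so its Grundy value is 3.
For row B, compute g(0), g(1), … with moves {4, 5, 7}:
k:     0  1  2  3  4  5  6  7  8  9 10 11
g(k):  0  0  0  0  1  1  1  1  2  2  2  0
So g(11) = 0.
By the Sprague-Grundy theorem, the Grundy value of a sum of independent games is the XOR of the component values.
Combined value = 3 ⊕ 0 = 3.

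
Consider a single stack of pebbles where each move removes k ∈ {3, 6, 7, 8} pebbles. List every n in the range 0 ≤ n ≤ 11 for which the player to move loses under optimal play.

Grundy values for subtraction set {3, 6, 7, 8}:
k:     0  1  2  3  4  5  6  7  8  9 10 11
g(k):  0  0  0  1  1  1  2  2  2  3  3  0
The P-positions (g = 0) in 0..11 are 0, 1, 2, 11.

0, 1, 2, 11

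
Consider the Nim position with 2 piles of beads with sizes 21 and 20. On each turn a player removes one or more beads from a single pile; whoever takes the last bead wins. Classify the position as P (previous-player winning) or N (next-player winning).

Nim-sum: 21 ^ 20 = 1.
The nim-sum is 1 ≠ 0, so this is an N-position: the player to move can win.

N-position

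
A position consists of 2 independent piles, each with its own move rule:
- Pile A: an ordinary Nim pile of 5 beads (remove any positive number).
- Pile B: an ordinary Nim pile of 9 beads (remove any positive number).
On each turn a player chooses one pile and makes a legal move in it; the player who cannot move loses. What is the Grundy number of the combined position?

12

Pile A is a plain Nim pile of size 5, so its Grundy value is 5.
Pile B is a plain Nim pile of size 9, so its Grundy value is 9.
By the Sprague-Grundy theorem, the Grundy value of a sum of independent games is the XOR of the component values.
Combined value = 5 XOR 9 = 12.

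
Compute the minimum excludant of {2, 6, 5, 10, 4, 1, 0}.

3

The values 0, 1, 2 are all present; 3 is the first non-negative integer missing from the set.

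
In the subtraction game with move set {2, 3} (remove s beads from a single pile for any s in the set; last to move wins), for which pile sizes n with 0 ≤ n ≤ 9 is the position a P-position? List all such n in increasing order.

0, 1, 5, 6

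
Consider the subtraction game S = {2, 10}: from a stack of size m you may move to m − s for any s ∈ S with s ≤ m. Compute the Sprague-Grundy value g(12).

Compute g(0), g(1), … for moves {2, 10}:
k:     0  1  2  3  4  5  6  7  8  9 10 11 12
g(k):  0  0  1  1  0  0  1  1  0  0  1  1  0
So g(12) = 0.

0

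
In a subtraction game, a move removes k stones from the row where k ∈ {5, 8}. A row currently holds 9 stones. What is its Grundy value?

Compute g(0), g(1), … for moves {5, 8}:
g(0) = mex{} = 0
g(1) = mex{} = 0
g(2) = mex{} = 0
g(3) = mex{} = 0
g(4) = mex{} = 0
g(5) = mex{0} = 1
g(6) = mex{0} = 1
g(7) = mex{0} = 1
g(8) = mex{0} = 1
g(9) = mex{0} = 1
So g(9) = 1.

1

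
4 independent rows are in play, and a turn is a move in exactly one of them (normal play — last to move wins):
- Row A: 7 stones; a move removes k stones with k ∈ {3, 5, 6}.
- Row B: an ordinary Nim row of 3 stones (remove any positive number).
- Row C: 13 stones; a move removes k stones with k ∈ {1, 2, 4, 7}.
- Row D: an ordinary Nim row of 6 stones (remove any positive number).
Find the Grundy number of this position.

Grundy values for row A (subtraction set {3, 5, 6}):
g(0) = mex{} = 0
g(1) = mex{} = 0
g(2) = mex{} = 0
g(3) = mex{0} = 1
g(4) = mex{0} = 1
g(5) = mex{0} = 1
g(6) = mex{0,1} = 2
g(7) = mex{0,1} = 2
So g(7) = 2.
Row B is a plain Nim row of size 3, so its Grundy value is 3.
Grundy values for row C (subtraction set {1, 2, 4, 7}):
k:     0  1  2  3  4  5  6  7  8  9 10 11 12 13
g(k):  0  1  2  0  1  2  0  1  2  0  1  2  0  1
So g(13) = 1.
Row D is a plain Nim row of size 6, so its Grundy value is 6.
By the Sprague-Grundy theorem, the Grundy value of a sum of independent games is the XOR of the component values.
Combined value = 2 XOR 3 XOR 1 XOR 6 = 6.

6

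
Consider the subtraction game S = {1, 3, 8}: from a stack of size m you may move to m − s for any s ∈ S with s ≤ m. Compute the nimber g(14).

Build the Grundy sequence with g(k) = mex{g(k−s) : s ∈ {1, 3, 8}, s ≤ k}:
k:     0  1  2  3  4  5  6  7  8  9 10 11 12 13 14
g(k):  0  1  0  1  0  1  0  1  2  3  2  0  1  0  1
So g(14) = 1.

1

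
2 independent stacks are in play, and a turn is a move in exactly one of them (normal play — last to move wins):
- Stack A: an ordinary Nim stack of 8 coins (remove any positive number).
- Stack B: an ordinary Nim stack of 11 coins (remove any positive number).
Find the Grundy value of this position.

3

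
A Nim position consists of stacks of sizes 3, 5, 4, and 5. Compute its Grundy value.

7

Compute the nim-sum pairwise:
3 ⊕ 5 = 6
6 ⊕ 4 = 2
2 ⊕ 5 = 7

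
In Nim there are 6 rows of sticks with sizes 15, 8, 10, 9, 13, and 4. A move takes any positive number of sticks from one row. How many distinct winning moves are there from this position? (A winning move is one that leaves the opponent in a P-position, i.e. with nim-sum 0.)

5

Nim-sum: 15 ⊕ 8 ⊕ 10 ⊕ 9 ⊕ 13 ⊕ 4 = 13.
The overall nim-sum is X = 13. A row of size p has a winning move iff p XOR X < p (reduce it to p XOR X).
  15: 15 XOR 13 = 2 < 15 — winning move (to 2).
  8: 8 XOR 13 = 5 < 8 — winning move (to 5).
  10: 10 XOR 13 = 7 < 10 — winning move (to 7).
  9: 9 XOR 13 = 4 < 9 — winning move (to 4).
  13: 13 XOR 13 = 0 < 13 — winning move (to 0).
  4: 4 XOR 13 = 9 ≥ 4 — no move.
That gives 5 winning moves.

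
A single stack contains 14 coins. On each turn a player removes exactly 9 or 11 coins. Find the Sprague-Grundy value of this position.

1

Grundy values for subtraction set {9, 11}:
k:     0  1  2  3  4  5  6  7  8  9 10 11 12 13 14
g(k):  0  0  0  0  0  0  0  0  0  1  1  1  1  1  1
So g(14) = 1.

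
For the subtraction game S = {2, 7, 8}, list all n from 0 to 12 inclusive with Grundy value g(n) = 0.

Build the Grundy sequence with g(k) = mex{g(k−s) : s ∈ {2, 7, 8}, s ≤ k}:
k:     0  1  2  3  4  5  6  7  8  9 10 11 12
g(k):  0  0  1  1  0  0  1  1  2  2  0  3  1
The P-positions (g = 0) in 0..12 are 0, 1, 4, 5, 10.

0, 1, 4, 5, 10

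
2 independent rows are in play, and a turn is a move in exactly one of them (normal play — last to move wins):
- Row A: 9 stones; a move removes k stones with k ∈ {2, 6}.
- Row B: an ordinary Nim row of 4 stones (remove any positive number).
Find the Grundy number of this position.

4

Grundy values for row A (subtraction set {2, 6}):
g(0) = mex{} = 0
g(1) = mex{} = 0
g(2) = mex{0} = 1
g(3) = mex{0} = 1
g(4) = mex{1} = 0
g(5) = mex{1} = 0
g(6) = mex{0} = 1
g(7) = mex{0} = 1
g(8) = mex{1} = 0
g(9) = mex{1} = 0
So g(9) = 0.
Row B is a plain Nim row of size 4, so its Grundy value is 4.
By the Sprague-Grundy theorem, the Grundy value of a sum of independent games is the XOR of the component values.
Combined value = 0 ⊕ 4 = 4.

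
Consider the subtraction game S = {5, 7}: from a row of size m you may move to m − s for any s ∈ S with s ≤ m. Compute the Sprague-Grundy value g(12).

0

Compute g(0), g(1), … for moves {5, 7}:
k:     0  1  2  3  4  5  6  7  8  9 10 11 12
g(k):  0  0  0  0  0  1  1  1  1  1  2  2  0
So g(12) = 0.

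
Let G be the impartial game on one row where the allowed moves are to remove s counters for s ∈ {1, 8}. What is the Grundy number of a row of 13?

Grundy values for subtraction set {1, 8}:
g(0) = mex{} = 0
g(1) = mex{0} = 1
g(2) = mex{1} = 0
g(3) = mex{0} = 1
g(4) = mex{1} = 0
g(5) = mex{0} = 1
g(6) = mex{1} = 0
g(7) = mex{0} = 1
g(8) = mex{0,1} = 2
g(9) = mex{1,2} = 0
g(10) = mex{0} = 1
g(11) = mex{1} = 0
g(12) = mex{0} = 1
g(13) = mex{1} = 0
So g(13) = 0.

0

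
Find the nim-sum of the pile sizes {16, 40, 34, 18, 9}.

1

Nim-sum: 16 ⊕ 40 ⊕ 34 ⊕ 18 ⊕ 9 = 1.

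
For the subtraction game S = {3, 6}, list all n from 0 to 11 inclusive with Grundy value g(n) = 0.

0, 1, 2, 9, 10, 11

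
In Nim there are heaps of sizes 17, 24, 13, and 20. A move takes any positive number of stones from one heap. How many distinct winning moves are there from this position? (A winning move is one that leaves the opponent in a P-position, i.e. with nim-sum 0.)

3

In binary:
  10001  (17)
  11000  (24)
  01101  (13)
  10100  (20)
  -----
  10000  (16)
The overall nim-sum is X = 16. A heap of size p has a winning move iff p XOR X < p (reduce it to p XOR X).
  17: 17 XOR 16 = 1 < 17 — winning move (to 1).
  24: 24 XOR 16 = 8 < 24 — winning move (to 8).
  13: 13 XOR 16 = 29 ≥ 13 — no move.
  20: 20 XOR 16 = 4 < 20 — winning move (to 4).
That gives 3 winning moves.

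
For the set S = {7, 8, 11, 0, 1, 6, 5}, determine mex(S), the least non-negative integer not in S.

2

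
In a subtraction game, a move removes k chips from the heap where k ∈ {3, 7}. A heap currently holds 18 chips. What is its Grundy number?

Grundy values for subtraction set {3, 7}:
k:     0  1  2  3  4  5  6  7  8  9 10 11 12 13 14 15 16 17 18
g(k):  0  0  0  1  1  1  0  2  2  1  0  0  0  1  1  1  0  2  2
So g(18) = 2.

2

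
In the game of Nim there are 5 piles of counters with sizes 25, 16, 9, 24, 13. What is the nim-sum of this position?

21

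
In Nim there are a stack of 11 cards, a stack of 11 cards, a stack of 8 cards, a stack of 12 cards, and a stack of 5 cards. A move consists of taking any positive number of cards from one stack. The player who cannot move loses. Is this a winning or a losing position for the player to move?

Write each in binary and XOR column by column:
  1011  (11)
  1011  (11)
  1000  (8)
  1100  (12)
  0101  (5)
  ----
  0001  (1)
The nim-sum is 1 ≠ 0, so this is an N-position: the player to move can win.

Winning position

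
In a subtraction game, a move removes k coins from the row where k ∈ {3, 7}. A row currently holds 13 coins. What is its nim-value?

1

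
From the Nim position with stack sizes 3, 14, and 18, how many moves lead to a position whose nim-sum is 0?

Compute the nim-sum pairwise:
3 ^ 14 = 13
13 ^ 18 = 31
The overall nim-sum is X = 31. A stack of size p has a winning move iff p XOR X < p (reduce it to p XOR X).
  3: 3 XOR 31 = 28 ≥ 3 — no move.
  14: 14 XOR 31 = 17 ≥ 14 — no move.
  18: 18 XOR 31 = 13 < 18 — winning move (to 13).
That gives 1 winning move.

1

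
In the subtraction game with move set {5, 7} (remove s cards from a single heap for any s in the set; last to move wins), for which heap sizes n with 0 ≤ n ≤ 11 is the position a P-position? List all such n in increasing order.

0, 1, 2, 3, 4

Compute g(0), g(1), … for moves {5, 7}:
g(0) = mex{} = 0
g(1) = mex{} = 0
g(2) = mex{} = 0
g(3) = mex{} = 0
g(4) = mex{} = 0
g(5) = mex{0} = 1
g(6) = mex{0} = 1
g(7) = mex{0} = 1
g(8) = mex{0} = 1
g(9) = mex{0} = 1
g(10) = mex{0,1} = 2
g(11) = mex{0,1} = 2
The P-positions (g = 0) in 0..11 are 0, 1, 2, 3, 4.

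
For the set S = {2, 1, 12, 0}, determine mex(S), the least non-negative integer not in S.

3

The values 0, 1, 2 are all present; 3 is the first non-negative integer missing from the set.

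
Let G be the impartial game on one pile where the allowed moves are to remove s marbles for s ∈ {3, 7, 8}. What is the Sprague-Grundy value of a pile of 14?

Grundy values for subtraction set {3, 7, 8}:
k:     0  1  2  3  4  5  6  7  8  9 10 11 12 13 14
g(k):  0  0  0  1  1  1  0  2  2  1  3  0  0  2  1
So g(14) = 1.

1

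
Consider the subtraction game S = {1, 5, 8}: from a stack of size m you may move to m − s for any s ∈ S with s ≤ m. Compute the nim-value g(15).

Compute g(0), g(1), … for moves {1, 5, 8}:
k:     0  1  2  3  4  5  6  7  8  9 10 11 12 13 14 15
g(k):  0  1  0  1  0  1  0  1  2  3  2  3  2  0  1  0
So g(15) = 0.

0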